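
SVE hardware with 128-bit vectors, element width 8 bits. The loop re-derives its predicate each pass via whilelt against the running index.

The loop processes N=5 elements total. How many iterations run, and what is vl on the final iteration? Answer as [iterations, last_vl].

register lanes = 128/8 = 16
N=5: ⌈5/16⌉ = 1 iters; last vl = 5 − 0×16 = 5

[iterations, last_vl] = [1, 5]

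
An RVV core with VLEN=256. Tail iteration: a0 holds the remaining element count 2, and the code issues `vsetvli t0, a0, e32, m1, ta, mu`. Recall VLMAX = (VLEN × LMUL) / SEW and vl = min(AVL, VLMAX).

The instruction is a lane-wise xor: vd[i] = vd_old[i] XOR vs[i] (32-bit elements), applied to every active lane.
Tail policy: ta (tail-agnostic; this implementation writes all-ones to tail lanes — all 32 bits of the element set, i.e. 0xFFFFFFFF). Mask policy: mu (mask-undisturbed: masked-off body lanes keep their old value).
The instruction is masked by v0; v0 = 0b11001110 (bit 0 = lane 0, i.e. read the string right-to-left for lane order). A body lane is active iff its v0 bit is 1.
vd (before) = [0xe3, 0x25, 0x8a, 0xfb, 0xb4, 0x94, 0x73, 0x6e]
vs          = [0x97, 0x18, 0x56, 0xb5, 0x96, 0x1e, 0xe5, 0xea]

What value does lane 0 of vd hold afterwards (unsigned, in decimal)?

vd[0] = 227

lanes per group: 256·1/32 = 8
vl = min(AVL, VLMAX) = min(2, 8) = 2
  i=0: mask-off/keep → 227
  i=1: xor(0x25,0x18) → 61
  i=2: tail/ones → 4294967295
  i=3: tail/ones → 4294967295
  i=4: tail/ones → 4294967295
  i=5: tail/ones → 4294967295
  i=6: tail/ones → 4294967295
  i=7: tail/ones → 4294967295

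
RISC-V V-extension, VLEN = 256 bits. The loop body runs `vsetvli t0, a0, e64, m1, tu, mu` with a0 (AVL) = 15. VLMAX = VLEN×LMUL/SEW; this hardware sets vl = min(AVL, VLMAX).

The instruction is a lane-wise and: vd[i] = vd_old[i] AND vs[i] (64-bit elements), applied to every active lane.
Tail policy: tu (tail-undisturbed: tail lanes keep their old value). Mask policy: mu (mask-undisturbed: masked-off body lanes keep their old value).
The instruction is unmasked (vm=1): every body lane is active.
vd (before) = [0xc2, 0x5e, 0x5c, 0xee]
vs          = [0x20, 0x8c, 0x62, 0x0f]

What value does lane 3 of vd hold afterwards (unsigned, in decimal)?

vd[3] = 14

VLMAX = (256 × 1) / 64 = 4 lanes
vl ← min(15, 4) = 4
[0] and(0xc2,0x20) = 0x00
[1] and(0x5e,0x8c) = 0x0c
[2] and(0x5c,0x62) = 0x40
[3] and(0xee,0x0f) = 0x0e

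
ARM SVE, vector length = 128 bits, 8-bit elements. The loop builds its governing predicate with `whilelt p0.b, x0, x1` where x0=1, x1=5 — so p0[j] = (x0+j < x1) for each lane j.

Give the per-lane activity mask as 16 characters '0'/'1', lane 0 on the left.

lane count: 128 div 8 = 16
whilelt: lane j active iff 1+j < 5 → j < 4 → 4 active
bits (lane 0 leftmost): 1111000000000000

predicate = 1111000000000000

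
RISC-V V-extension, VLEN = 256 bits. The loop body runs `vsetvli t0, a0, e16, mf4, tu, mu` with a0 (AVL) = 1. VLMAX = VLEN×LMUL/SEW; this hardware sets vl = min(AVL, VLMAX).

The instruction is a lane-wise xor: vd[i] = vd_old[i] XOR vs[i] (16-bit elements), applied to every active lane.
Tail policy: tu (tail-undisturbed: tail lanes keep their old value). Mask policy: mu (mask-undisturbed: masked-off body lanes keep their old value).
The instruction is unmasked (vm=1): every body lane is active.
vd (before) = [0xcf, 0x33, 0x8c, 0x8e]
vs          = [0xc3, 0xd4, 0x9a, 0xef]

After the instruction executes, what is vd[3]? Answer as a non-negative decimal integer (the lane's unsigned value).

vd[3] = 142

VLMAX = VLEN×LMUL/SEW = 256×1/4/16 = 4
vl = min(AVL, VLMAX) = min(1, 4) = 1
  i=0: xor(0xcf,0xc3) → 12
  i=1: tail/keep → 51
  i=2: tail/keep → 140
  i=3: tail/keep → 142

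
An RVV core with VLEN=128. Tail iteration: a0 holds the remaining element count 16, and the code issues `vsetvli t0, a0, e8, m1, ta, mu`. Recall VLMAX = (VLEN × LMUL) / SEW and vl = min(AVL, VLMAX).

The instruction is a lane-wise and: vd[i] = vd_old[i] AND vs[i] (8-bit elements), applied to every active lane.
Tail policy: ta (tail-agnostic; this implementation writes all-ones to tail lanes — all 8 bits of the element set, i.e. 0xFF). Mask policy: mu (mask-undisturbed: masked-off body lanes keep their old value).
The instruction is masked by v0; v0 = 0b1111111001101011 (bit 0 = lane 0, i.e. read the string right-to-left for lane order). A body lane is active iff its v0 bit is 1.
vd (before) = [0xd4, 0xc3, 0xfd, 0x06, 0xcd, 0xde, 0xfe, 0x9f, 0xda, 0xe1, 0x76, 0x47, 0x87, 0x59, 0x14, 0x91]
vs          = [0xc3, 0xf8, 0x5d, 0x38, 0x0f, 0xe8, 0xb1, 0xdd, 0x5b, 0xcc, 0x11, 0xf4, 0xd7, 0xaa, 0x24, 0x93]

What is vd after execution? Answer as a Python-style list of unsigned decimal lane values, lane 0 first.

vd = [192, 192, 253, 0, 205, 200, 176, 159, 218, 192, 16, 68, 135, 8, 4, 145]

VLMAX = (128 × 1) / 8 = 16 lanes
AVL=16 ≤ VLMAX=16, so vl = 16
vd[0] and(0xd4,0xc3) -> 0xc0
vd[1] and(0xc3,0xf8) -> 0xc0
vd[2] mask-off/keep -> 0xfd
vd[3] and(0x06,0x38) -> 0x00
vd[4] mask-off/keep -> 0xcd
vd[5] and(0xde,0xe8) -> 0xc8
vd[6] and(0xfe,0xb1) -> 0xb0
vd[7] mask-off/keep -> 0x9f
vd[8] mask-off/keep -> 0xda
vd[9] and(0xe1,0xcc) -> 0xc0
vd[10] and(0x76,0x11) -> 0x10
vd[11] and(0x47,0xf4) -> 0x44
vd[12] and(0x87,0xd7) -> 0x87
vd[13] and(0x59,0xaa) -> 0x08
vd[14] and(0x14,0x24) -> 0x04
vd[15] and(0x91,0x93) -> 0x91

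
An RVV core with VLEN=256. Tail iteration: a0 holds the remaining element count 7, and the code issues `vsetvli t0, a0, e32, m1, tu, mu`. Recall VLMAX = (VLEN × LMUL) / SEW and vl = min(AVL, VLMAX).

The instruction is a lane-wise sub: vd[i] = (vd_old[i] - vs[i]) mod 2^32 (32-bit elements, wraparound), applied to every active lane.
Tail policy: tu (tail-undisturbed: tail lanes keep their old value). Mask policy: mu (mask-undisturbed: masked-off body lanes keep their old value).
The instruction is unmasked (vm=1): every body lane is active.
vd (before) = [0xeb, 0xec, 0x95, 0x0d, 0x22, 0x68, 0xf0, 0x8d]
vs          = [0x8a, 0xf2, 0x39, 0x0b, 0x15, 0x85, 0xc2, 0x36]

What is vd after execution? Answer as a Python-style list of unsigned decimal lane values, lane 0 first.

lanes per group: 256·1/32 = 8
AVL=7 ≤ VLMAX=8, so vl = 7
lane  0: sub(0xeb,0x8a) ⇒ 0x61
lane  1: sub(0xec,0xf2) ⇒ 0xfffffffa
lane  2: sub(0x95,0x39) ⇒ 0x5c
lane  3: sub(0x0d,0x0b) ⇒ 0x02
lane  4: sub(0x22,0x15) ⇒ 0x0d
lane  5: sub(0x68,0x85) ⇒ 0xffffffe3
lane  6: sub(0xf0,0xc2) ⇒ 0x2e
lane  7: tail/keep ⇒ 0x8d

vd = [97, 4294967290, 92, 2, 13, 4294967267, 46, 141]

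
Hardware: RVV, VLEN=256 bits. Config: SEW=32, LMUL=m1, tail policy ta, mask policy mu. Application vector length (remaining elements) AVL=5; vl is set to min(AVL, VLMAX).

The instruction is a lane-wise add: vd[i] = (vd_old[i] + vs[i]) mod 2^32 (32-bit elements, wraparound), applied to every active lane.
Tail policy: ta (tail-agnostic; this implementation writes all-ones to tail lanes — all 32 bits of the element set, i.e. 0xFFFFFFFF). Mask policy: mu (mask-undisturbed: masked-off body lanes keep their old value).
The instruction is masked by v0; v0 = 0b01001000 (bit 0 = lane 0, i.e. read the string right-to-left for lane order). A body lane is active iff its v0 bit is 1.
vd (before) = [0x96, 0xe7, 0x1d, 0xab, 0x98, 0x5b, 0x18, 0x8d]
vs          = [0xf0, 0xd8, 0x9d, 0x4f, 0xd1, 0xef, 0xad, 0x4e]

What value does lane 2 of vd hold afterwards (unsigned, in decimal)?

VLMAX = VLEN×LMUL/SEW = 256×1/32 = 8
AVL=5 ≤ VLMAX=8, so vl = 5
  i=0: mask-off/keep → 150
  i=1: mask-off/keep → 231
  i=2: mask-off/keep → 29
  i=3: add(0xab,0x4f) → 250
  i=4: mask-off/keep → 152
  i=5: tail/ones → 4294967295
  i=6: tail/ones → 4294967295
  i=7: tail/ones → 4294967295

vd[2] = 29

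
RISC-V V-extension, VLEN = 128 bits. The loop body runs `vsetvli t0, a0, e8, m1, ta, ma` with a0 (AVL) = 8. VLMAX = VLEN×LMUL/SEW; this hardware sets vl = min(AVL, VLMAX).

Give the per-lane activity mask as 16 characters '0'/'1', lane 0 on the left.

predicate = 1111111100000000

lanes per group: 128·1/8 = 16
vl ← min(8, 16) = 8
bits (lane 0 leftmost): 1111111100000000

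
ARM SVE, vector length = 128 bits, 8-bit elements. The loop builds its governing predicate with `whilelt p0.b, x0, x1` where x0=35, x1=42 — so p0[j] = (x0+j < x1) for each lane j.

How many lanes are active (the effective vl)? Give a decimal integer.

register lanes = 128/8 = 16
p0[j] = (35+j < 42); true for j=0..6 → 7 lanes set

vl = 7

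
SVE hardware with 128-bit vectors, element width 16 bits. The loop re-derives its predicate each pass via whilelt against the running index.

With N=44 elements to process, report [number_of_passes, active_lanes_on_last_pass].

[iterations, last_vl] = [6, 4]

128-bit reg / 16-bit elem → 8 lanes
N=44: ⌈44/8⌉ = 6 iters; last vl = 44 − 5×8 = 4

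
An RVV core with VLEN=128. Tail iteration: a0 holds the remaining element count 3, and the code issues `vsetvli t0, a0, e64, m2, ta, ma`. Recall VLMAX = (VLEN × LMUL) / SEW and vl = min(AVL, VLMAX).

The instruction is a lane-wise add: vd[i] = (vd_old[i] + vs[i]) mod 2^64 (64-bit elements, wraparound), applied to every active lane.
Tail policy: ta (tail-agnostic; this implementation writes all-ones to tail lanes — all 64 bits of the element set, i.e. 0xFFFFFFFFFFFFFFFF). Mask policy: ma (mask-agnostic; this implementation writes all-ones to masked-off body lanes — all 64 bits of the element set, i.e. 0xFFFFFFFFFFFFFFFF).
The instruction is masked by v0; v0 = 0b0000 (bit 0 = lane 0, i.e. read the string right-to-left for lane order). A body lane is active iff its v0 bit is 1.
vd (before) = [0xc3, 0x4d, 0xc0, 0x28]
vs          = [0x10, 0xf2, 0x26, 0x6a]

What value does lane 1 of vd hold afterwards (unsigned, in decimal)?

vd[1] = 18446744073709551615

VLMAX = (128 × 2) / 64 = 4 lanes
vl ← min(3, 4) = 3
  i=0: mask-off/ones → 18446744073709551615
  i=1: mask-off/ones → 18446744073709551615
  i=2: mask-off/ones → 18446744073709551615
  i=3: tail/ones → 18446744073709551615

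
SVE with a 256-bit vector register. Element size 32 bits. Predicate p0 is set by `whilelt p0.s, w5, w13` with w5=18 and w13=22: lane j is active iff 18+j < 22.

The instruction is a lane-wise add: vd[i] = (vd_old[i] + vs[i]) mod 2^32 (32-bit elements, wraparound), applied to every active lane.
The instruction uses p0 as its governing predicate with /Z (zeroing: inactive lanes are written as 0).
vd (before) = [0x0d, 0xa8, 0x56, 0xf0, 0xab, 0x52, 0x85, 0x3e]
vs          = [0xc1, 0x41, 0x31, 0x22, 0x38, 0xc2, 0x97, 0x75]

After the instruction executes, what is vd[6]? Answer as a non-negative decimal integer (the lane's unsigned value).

register lanes = 256/32 = 8
whilelt: lane j active iff 18+j < 22 → j < 4 → 4 active
[0] add(0x0d,0xc1) = 0xce
[1] add(0xa8,0x41) = 0xe9
[2] add(0x56,0x31) = 0x87
[3] add(0xf0,0x22) = 0x112
[4] tail/zero = 0x00
[5] tail/zero = 0x00
[6] tail/zero = 0x00
[7] tail/zero = 0x00

vd[6] = 0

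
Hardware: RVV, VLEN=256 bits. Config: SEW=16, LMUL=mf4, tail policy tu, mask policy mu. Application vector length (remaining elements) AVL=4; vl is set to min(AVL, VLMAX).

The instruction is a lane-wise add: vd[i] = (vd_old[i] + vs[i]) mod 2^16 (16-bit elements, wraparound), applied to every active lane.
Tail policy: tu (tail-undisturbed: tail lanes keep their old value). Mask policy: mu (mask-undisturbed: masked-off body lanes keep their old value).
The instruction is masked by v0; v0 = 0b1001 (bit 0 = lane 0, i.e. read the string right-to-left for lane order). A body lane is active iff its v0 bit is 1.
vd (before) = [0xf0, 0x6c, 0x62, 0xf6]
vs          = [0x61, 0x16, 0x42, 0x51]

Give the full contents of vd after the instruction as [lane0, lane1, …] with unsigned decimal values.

vd = [337, 108, 98, 327]

lanes per group: 256·1/4/16 = 4
vl ← min(4, 4) = 4
lane  0: add(0xf0,0x61) ⇒ 0x151
lane  1: mask-off/keep ⇒ 0x6c
lane  2: mask-off/keep ⇒ 0x62
lane  3: add(0xf6,0x51) ⇒ 0x147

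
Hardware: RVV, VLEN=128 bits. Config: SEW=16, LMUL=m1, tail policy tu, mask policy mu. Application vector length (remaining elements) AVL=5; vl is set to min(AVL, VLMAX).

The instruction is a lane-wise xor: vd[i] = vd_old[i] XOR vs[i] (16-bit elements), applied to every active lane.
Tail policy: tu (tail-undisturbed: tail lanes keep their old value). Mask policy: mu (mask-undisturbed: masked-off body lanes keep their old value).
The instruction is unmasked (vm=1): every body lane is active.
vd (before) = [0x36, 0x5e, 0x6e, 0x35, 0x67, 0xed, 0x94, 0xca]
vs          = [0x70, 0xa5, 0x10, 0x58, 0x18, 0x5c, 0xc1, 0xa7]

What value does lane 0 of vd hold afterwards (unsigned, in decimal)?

vd[0] = 70

VLMAX = VLEN×LMUL/SEW = 128×1/16 = 8
vl = min(AVL, VLMAX) = min(5, 8) = 5
[0] xor(0x36,0x70) = 0x46
[1] xor(0x5e,0xa5) = 0xfb
[2] xor(0x6e,0x10) = 0x7e
[3] xor(0x35,0x58) = 0x6d
[4] xor(0x67,0x18) = 0x7f
[5] tail/keep = 0xed
[6] tail/keep = 0x94
[7] tail/keep = 0xca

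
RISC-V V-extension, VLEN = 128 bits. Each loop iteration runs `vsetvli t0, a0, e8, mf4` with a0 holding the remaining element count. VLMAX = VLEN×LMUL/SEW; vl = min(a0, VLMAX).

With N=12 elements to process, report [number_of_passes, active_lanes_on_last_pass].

VLMAX = (128 × 1/4) / 8 = 4 lanes
12 elements at 4/iter → 3 passes, remainder 4 on the last

[iterations, last_vl] = [3, 4]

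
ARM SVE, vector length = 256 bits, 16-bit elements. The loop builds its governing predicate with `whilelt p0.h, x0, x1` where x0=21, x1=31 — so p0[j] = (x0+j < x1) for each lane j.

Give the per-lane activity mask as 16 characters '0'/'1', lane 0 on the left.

register lanes = 256/16 = 16
p0[j] = (21+j < 31); true for j=0..9 → 10 lanes set
bits (lane 0 leftmost): 1111111111000000

predicate = 1111111111000000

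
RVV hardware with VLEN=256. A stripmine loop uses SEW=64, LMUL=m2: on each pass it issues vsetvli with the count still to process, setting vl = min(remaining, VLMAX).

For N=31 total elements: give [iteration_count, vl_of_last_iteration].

[iterations, last_vl] = [4, 7]

lanes per group: 256·2/64 = 8
31 elements at 8/iter → 4 passes, remainder 7 on the last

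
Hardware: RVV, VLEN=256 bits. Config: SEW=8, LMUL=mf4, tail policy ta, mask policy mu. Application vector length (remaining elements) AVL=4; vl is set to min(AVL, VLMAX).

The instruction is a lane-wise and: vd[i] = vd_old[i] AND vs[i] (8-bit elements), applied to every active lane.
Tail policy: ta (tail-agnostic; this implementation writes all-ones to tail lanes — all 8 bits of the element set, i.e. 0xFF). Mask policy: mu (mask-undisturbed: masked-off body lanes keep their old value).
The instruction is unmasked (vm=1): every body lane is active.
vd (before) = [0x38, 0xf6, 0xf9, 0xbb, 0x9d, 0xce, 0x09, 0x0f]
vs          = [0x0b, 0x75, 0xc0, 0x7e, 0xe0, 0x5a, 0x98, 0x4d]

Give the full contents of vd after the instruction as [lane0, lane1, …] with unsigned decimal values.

vd = [8, 116, 192, 58, 255, 255, 255, 255]

lanes per group: 256·1/4/8 = 8
vl = min(AVL, VLMAX) = min(4, 8) = 4
[0] and(0x38,0x0b) = 0x08
[1] and(0xf6,0x75) = 0x74
[2] and(0xf9,0xc0) = 0xc0
[3] and(0xbb,0x7e) = 0x3a
[4] tail/ones = 0xff
[5] tail/ones = 0xff
[6] tail/ones = 0xff
[7] tail/ones = 0xff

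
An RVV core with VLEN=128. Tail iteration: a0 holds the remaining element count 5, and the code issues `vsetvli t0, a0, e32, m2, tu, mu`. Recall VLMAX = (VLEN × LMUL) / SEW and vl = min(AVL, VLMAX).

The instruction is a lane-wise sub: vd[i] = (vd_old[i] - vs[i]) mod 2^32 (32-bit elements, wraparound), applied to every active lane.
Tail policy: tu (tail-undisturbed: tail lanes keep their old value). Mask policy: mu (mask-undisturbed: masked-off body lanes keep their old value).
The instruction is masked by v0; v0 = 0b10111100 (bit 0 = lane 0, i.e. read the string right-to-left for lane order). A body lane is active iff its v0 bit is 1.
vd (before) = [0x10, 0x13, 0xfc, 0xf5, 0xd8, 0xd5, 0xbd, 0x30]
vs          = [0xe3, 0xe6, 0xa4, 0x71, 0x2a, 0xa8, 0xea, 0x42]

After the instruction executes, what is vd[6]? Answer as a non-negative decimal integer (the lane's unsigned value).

vd[6] = 189

VLMAX = VLEN×LMUL/SEW = 128×2/32 = 8
AVL=5 ≤ VLMAX=8, so vl = 5
vd[0] mask-off/keep -> 0x10
vd[1] mask-off/keep -> 0x13
vd[2] sub(0xfc,0xa4) -> 0x58
vd[3] sub(0xf5,0x71) -> 0x84
vd[4] sub(0xd8,0x2a) -> 0xae
vd[5] tail/keep -> 0xd5
vd[6] tail/keep -> 0xbd
vd[7] tail/keep -> 0x30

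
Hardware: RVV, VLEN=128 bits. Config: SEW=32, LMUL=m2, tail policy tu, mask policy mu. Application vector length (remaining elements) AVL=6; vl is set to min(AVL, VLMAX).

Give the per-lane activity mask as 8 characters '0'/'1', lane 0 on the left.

predicate = 11111100

VLMAX = (128 × 2) / 32 = 8 lanes
vl ← min(6, 8) = 6
bits (lane 0 leftmost): 11111100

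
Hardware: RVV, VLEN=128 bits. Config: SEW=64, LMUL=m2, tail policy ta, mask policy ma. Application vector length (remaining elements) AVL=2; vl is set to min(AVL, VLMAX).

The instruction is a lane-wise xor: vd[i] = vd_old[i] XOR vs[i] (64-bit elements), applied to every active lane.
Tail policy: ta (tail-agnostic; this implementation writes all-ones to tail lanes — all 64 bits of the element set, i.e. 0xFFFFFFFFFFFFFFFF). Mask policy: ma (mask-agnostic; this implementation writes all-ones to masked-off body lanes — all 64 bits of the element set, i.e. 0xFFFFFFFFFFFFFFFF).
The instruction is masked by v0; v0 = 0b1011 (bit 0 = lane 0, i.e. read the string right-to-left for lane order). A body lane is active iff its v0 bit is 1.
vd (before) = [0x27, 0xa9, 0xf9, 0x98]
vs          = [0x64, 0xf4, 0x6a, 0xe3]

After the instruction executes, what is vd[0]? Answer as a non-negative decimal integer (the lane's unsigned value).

vd[0] = 67

lanes per group: 128·2/64 = 4
vl = min(AVL, VLMAX) = min(2, 4) = 2
lane  0: xor(0x27,0x64) ⇒ 0x43
lane  1: xor(0xa9,0xf4) ⇒ 0x5d
lane  2: tail/ones ⇒ 0xffffffffffffffff
lane  3: tail/ones ⇒ 0xffffffffffffffff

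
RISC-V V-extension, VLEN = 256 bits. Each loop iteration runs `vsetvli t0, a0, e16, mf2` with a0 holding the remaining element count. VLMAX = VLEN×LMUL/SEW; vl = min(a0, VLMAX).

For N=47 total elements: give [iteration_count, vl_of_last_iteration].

[iterations, last_vl] = [6, 7]

VLMAX = (256 × 1/2) / 16 = 8 lanes
N=47: ⌈47/8⌉ = 6 iters; last vl = 47 − 5×8 = 7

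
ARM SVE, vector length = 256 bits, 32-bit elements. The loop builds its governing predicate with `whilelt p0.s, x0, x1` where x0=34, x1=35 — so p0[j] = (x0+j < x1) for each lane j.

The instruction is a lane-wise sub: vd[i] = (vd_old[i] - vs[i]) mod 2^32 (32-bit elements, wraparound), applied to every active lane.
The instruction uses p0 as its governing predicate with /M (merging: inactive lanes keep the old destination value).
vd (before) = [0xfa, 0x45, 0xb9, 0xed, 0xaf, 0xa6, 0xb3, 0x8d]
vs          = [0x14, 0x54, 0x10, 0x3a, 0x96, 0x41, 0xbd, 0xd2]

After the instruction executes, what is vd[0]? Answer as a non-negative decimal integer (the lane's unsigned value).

vd[0] = 230

256-bit reg / 32-bit elem → 8 lanes
p0[j] = (34+j < 35); true for j=0..0 → 1 lanes set
[0] sub(0xfa,0x14) = 0xe6
[1] tail/keep = 0x45
[2] tail/keep = 0xb9
[3] tail/keep = 0xed
[4] tail/keep = 0xaf
[5] tail/keep = 0xa6
[6] tail/keep = 0xb3
[7] tail/keep = 0x8d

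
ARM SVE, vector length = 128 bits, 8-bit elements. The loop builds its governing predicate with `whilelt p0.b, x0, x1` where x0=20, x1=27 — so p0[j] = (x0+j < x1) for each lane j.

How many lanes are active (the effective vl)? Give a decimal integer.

128-bit reg / 8-bit elem → 16 lanes
p0[j] = (20+j < 27); true for j=0..6 → 7 lanes set

vl = 7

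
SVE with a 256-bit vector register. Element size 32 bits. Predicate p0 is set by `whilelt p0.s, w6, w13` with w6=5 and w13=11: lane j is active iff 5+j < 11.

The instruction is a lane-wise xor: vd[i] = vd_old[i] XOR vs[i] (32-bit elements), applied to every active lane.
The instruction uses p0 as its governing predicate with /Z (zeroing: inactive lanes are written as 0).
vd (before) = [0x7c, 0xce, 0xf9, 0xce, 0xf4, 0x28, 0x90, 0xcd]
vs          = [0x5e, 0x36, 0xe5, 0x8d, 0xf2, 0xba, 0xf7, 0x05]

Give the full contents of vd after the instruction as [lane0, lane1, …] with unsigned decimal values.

256-bit reg / 32-bit elem → 8 lanes
p0[j] = (5+j < 11); true for j=0..5 → 6 lanes set
  i=0: xor(0x7c,0x5e) → 34
  i=1: xor(0xce,0x36) → 248
  i=2: xor(0xf9,0xe5) → 28
  i=3: xor(0xce,0x8d) → 67
  i=4: xor(0xf4,0xf2) → 6
  i=5: xor(0x28,0xba) → 146
  i=6: tail/zero → 0
  i=7: tail/zero → 0

vd = [34, 248, 28, 67, 6, 146, 0, 0]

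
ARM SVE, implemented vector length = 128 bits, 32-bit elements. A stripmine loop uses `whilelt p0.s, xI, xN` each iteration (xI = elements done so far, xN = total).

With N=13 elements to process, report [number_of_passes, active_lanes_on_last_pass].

128-bit reg / 32-bit elem → 4 lanes
iterations = ceil(13/4) = 4; final-pass vl = 1

[iterations, last_vl] = [4, 1]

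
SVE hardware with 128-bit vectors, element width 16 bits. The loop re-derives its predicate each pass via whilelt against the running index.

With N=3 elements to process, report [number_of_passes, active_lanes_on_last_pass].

[iterations, last_vl] = [1, 3]

lane count: 128 div 16 = 8
iterations = ceil(3/8) = 1; final-pass vl = 3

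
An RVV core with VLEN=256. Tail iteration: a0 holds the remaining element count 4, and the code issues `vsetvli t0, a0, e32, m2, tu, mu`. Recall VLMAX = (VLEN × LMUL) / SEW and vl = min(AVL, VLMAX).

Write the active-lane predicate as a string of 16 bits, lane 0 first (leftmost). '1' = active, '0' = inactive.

predicate = 1111000000000000

lanes per group: 256·2/32 = 16
vl ← min(4, 16) = 4
bits (lane 0 leftmost): 1111000000000000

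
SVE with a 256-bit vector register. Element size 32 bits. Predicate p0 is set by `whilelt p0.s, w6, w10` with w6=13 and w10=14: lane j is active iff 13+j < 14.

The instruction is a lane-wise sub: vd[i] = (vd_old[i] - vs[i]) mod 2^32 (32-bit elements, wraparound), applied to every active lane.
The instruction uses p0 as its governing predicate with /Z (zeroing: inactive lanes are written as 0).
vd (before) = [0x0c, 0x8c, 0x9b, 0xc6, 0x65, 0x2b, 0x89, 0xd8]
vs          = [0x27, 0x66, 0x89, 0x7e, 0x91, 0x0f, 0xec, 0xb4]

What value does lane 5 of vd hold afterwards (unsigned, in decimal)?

256-bit reg / 32-bit elem → 8 lanes
active while 13+j < 14, i.e. j ∈ [0,1) capped at 8 ⇒ 1
lane  0: sub(0x0c,0x27) ⇒ 0xffffffe5
lane  1: tail/zero ⇒ 0x00
lane  2: tail/zero ⇒ 0x00
lane  3: tail/zero ⇒ 0x00
lane  4: tail/zero ⇒ 0x00
lane  5: tail/zero ⇒ 0x00
lane  6: tail/zero ⇒ 0x00
lane  7: tail/zero ⇒ 0x00

vd[5] = 0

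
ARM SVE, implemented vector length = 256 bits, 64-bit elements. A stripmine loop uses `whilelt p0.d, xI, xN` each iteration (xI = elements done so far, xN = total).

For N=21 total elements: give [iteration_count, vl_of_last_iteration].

lane count: 256 div 64 = 4
21 elements at 4/iter → 6 passes, remainder 1 on the last

[iterations, last_vl] = [6, 1]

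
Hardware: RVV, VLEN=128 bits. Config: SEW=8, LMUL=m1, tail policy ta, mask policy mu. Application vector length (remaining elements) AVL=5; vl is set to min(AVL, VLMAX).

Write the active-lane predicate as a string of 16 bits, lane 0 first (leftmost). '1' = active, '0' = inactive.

lanes per group: 128·1/8 = 16
vl = min(AVL, VLMAX) = min(5, 16) = 5
bits (lane 0 leftmost): 1111100000000000

predicate = 1111100000000000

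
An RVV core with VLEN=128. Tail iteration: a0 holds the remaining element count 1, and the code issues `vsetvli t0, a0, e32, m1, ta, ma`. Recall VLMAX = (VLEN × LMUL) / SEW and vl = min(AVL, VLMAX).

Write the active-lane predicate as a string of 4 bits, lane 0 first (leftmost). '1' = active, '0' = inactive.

lanes per group: 128·1/32 = 4
AVL=1 ≤ VLMAX=4, so vl = 1
bits (lane 0 leftmost): 1000

predicate = 1000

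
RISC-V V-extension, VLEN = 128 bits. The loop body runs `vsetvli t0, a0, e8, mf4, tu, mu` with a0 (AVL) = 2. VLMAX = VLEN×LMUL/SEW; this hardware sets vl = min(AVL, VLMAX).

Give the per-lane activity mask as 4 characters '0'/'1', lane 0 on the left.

VLMAX = (128 × 1/4) / 8 = 4 lanes
vl ← min(2, 4) = 2
bits (lane 0 leftmost): 1100

predicate = 1100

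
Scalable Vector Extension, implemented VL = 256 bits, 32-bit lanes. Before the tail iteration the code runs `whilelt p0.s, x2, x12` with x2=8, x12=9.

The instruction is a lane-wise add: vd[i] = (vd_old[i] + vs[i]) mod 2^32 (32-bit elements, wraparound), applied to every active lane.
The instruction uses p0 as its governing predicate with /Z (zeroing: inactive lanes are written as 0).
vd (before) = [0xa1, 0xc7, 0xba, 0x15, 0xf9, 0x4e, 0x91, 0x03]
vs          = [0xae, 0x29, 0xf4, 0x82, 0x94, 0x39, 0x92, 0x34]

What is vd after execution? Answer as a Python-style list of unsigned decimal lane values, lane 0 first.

256-bit reg / 32-bit elem → 8 lanes
active while 8+j < 9, i.e. j ∈ [0,1) capped at 8 ⇒ 1
[0] add(0xa1,0xae) = 0x14f
[1] tail/zero = 0x00
[2] tail/zero = 0x00
[3] tail/zero = 0x00
[4] tail/zero = 0x00
[5] tail/zero = 0x00
[6] tail/zero = 0x00
[7] tail/zero = 0x00

vd = [335, 0, 0, 0, 0, 0, 0, 0]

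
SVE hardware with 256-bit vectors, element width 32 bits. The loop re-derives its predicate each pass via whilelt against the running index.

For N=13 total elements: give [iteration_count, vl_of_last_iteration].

[iterations, last_vl] = [2, 5]

lane count: 256 div 32 = 8
13 elements at 8/iter → 2 passes, remainder 5 on the last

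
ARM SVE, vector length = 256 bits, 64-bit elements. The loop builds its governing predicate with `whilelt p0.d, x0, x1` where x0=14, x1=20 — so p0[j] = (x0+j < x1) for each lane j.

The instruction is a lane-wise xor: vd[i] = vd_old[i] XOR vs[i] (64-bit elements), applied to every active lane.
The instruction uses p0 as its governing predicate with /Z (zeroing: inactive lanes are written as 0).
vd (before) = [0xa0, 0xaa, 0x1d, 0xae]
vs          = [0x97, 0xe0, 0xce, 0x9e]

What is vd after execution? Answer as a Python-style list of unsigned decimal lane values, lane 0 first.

lane count: 256 div 64 = 4
active while 14+j < 20, i.e. j ∈ [0,6) capped at 4 ⇒ 4
  i=0: xor(0xa0,0x97) → 55
  i=1: xor(0xaa,0xe0) → 74
  i=2: xor(0x1d,0xce) → 211
  i=3: xor(0xae,0x9e) → 48

vd = [55, 74, 211, 48]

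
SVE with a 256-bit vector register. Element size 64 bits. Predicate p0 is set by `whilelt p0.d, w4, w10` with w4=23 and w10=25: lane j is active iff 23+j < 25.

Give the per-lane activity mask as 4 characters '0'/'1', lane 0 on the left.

register lanes = 256/64 = 4
p0[j] = (23+j < 25); true for j=0..1 → 2 lanes set
bits (lane 0 leftmost): 1100

predicate = 1100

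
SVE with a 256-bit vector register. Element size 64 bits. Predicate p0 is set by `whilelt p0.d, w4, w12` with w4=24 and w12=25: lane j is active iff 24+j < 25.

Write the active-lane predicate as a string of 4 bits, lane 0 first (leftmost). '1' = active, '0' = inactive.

predicate = 1000

register lanes = 256/64 = 4
whilelt: lane j active iff 24+j < 25 → j < 1 → 1 active
bits (lane 0 leftmost): 1000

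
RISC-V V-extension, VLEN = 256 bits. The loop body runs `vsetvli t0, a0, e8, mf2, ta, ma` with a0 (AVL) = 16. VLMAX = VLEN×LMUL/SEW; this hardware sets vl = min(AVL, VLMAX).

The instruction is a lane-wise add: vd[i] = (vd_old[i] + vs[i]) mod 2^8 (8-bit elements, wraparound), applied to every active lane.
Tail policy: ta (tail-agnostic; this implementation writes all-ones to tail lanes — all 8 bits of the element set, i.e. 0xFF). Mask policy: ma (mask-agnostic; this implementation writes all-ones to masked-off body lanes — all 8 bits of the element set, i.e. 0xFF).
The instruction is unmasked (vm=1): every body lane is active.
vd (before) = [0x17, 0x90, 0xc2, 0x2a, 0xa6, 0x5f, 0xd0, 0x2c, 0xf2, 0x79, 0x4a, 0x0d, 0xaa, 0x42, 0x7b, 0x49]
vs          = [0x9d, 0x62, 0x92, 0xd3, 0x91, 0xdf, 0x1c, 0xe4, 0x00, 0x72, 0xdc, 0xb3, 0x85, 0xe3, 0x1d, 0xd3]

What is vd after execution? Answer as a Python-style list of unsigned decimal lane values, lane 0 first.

lanes per group: 256·1/2/8 = 16
vl = min(AVL, VLMAX) = min(16, 16) = 16
lane  0: add(0x17,0x9d) ⇒ 0xb4
lane  1: add(0x90,0x62) ⇒ 0xf2
lane  2: add(0xc2,0x92) ⇒ 0x54
lane  3: add(0x2a,0xd3) ⇒ 0xfd
lane  4: add(0xa6,0x91) ⇒ 0x37
lane  5: add(0x5f,0xdf) ⇒ 0x3e
lane  6: add(0xd0,0x1c) ⇒ 0xec
lane  7: add(0x2c,0xe4) ⇒ 0x10
lane  8: add(0xf2,0x00) ⇒ 0xf2
lane  9: add(0x79,0x72) ⇒ 0xeb
lane 10: add(0x4a,0xdc) ⇒ 0x26
lane 11: add(0x0d,0xb3) ⇒ 0xc0
lane 12: add(0xaa,0x85) ⇒ 0x2f
lane 13: add(0x42,0xe3) ⇒ 0x25
lane 14: add(0x7b,0x1d) ⇒ 0x98
lane 15: add(0x49,0xd3) ⇒ 0x1c

vd = [180, 242, 84, 253, 55, 62, 236, 16, 242, 235, 38, 192, 47, 37, 152, 28]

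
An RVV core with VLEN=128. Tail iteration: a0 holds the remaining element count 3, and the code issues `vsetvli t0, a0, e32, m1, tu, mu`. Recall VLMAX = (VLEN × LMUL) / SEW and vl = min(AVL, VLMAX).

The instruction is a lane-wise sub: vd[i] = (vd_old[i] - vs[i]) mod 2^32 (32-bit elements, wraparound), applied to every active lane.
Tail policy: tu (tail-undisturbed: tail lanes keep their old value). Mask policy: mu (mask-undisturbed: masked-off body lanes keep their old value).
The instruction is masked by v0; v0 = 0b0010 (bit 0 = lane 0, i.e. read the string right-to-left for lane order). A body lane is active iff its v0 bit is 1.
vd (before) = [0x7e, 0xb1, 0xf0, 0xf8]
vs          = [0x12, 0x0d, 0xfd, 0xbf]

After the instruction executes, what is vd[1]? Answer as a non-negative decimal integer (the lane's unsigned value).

VLMAX = VLEN×LMUL/SEW = 128×1/32 = 4
vl ← min(3, 4) = 3
vd[0] mask-off/keep -> 0x7e
vd[1] sub(0xb1,0x0d) -> 0xa4
vd[2] mask-off/keep -> 0xf0
vd[3] tail/keep -> 0xf8

vd[1] = 164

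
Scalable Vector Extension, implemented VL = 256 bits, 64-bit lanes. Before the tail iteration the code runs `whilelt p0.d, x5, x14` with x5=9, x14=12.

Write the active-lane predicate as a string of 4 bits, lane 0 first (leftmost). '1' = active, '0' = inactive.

register lanes = 256/64 = 4
whilelt: lane j active iff 9+j < 12 → j < 3 → 3 active
bits (lane 0 leftmost): 1110

predicate = 1110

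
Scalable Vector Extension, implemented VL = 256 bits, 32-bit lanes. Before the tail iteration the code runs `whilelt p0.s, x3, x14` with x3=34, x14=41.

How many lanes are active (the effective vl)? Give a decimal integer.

vl = 7

register lanes = 256/32 = 8
whilelt: lane j active iff 34+j < 41 → j < 7 → 7 active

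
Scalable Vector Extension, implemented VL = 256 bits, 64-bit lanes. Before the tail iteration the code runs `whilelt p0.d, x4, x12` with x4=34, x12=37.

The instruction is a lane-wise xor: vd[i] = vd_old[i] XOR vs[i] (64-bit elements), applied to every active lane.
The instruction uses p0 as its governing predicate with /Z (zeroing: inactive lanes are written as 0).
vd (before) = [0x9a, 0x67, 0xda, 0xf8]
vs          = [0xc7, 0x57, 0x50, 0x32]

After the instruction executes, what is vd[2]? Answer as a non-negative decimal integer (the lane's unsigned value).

lane count: 256 div 64 = 4
p0[j] = (34+j < 37); true for j=0..2 → 3 lanes set
[0] xor(0x9a,0xc7) = 0x5d
[1] xor(0x67,0x57) = 0x30
[2] xor(0xda,0x50) = 0x8a
[3] tail/zero = 0x00

vd[2] = 138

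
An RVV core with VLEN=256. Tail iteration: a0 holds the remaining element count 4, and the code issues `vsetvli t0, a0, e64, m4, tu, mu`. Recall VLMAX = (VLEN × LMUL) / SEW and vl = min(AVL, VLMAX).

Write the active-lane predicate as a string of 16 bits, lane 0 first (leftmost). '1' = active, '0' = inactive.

lanes per group: 256·4/64 = 16
vl = min(AVL, VLMAX) = min(4, 16) = 4
bits (lane 0 leftmost): 1111000000000000

predicate = 1111000000000000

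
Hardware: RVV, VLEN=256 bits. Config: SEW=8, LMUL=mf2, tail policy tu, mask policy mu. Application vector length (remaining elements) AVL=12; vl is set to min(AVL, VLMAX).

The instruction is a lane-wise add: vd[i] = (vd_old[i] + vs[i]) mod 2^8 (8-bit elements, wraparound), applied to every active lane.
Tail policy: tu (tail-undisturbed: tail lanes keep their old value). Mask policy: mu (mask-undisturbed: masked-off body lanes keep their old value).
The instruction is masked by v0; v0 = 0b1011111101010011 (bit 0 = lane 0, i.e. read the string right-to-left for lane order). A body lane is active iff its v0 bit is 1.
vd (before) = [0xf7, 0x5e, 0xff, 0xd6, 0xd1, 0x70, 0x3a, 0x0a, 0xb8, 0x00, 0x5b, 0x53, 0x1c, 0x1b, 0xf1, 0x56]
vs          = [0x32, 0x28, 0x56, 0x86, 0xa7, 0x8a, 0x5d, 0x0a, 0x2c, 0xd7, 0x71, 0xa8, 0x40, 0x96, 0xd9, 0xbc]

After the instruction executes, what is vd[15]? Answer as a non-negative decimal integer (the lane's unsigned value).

vd[15] = 86

VLMAX = VLEN×LMUL/SEW = 256×1/2/8 = 16
vl = min(AVL, VLMAX) = min(12, 16) = 12
lane  0: add(0xf7,0x32) ⇒ 0x29
lane  1: add(0x5e,0x28) ⇒ 0x86
lane  2: mask-off/keep ⇒ 0xff
lane  3: mask-off/keep ⇒ 0xd6
lane  4: add(0xd1,0xa7) ⇒ 0x78
lane  5: mask-off/keep ⇒ 0x70
lane  6: add(0x3a,0x5d) ⇒ 0x97
lane  7: mask-off/keep ⇒ 0x0a
lane  8: add(0xb8,0x2c) ⇒ 0xe4
lane  9: add(0x00,0xd7) ⇒ 0xd7
lane 10: add(0x5b,0x71) ⇒ 0xcc
lane 11: add(0x53,0xa8) ⇒ 0xfb
lane 12: tail/keep ⇒ 0x1c
lane 13: tail/keep ⇒ 0x1b
lane 14: tail/keep ⇒ 0xf1
lane 15: tail/keep ⇒ 0x56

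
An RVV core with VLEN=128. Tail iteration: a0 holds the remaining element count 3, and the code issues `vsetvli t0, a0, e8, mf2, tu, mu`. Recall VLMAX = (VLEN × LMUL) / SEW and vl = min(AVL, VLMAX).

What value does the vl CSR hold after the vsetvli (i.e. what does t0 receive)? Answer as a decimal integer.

VLMAX = (128 × 1/2) / 8 = 8 lanes
AVL=3 ≤ VLMAX=8, so vl = 3

vl = 3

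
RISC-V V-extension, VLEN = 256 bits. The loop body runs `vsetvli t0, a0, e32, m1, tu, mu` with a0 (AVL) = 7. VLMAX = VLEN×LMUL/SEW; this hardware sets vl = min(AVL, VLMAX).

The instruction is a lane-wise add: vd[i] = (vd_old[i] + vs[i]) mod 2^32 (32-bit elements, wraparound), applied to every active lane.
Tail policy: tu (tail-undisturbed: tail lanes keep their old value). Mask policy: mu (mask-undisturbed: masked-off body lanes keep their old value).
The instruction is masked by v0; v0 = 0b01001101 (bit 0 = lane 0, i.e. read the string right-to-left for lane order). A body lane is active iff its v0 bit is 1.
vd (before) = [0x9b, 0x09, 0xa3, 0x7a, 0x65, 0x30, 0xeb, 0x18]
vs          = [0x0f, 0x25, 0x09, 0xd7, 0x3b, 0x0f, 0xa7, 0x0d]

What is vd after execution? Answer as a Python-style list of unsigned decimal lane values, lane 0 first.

lanes per group: 256·1/32 = 8
vl ← min(7, 8) = 7
lane  0: add(0x9b,0x0f) ⇒ 0xaa
lane  1: mask-off/keep ⇒ 0x09
lane  2: add(0xa3,0x09) ⇒ 0xac
lane  3: add(0x7a,0xd7) ⇒ 0x151
lane  4: mask-off/keep ⇒ 0x65
lane  5: mask-off/keep ⇒ 0x30
lane  6: add(0xeb,0xa7) ⇒ 0x192
lane  7: tail/keep ⇒ 0x18

vd = [170, 9, 172, 337, 101, 48, 402, 24]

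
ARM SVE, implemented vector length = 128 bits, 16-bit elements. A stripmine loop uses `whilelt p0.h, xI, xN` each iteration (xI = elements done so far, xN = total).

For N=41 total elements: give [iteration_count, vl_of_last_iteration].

[iterations, last_vl] = [6, 1]

register lanes = 128/16 = 8
41 elements at 8/iter → 6 passes, remainder 1 on the last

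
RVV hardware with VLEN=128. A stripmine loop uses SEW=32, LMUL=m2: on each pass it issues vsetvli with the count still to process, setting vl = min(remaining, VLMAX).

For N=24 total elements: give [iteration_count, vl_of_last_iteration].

lanes per group: 128·2/32 = 8
N=24: ⌈24/8⌉ = 3 iters; last vl = 24 − 2×8 = 8

[iterations, last_vl] = [3, 8]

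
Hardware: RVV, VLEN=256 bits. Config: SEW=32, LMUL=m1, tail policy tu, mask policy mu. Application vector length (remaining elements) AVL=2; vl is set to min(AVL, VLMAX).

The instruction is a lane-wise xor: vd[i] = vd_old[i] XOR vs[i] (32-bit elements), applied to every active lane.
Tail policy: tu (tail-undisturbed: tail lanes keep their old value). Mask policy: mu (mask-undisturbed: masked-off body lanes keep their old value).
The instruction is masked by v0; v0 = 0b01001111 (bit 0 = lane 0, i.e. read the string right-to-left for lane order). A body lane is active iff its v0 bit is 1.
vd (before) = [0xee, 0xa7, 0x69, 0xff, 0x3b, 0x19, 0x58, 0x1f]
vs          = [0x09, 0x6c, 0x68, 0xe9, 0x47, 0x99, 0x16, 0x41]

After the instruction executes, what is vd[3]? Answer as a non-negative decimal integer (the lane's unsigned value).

lanes per group: 256·1/32 = 8
vl = min(AVL, VLMAX) = min(2, 8) = 2
vd[0] xor(0xee,0x09) -> 0xe7
vd[1] xor(0xa7,0x6c) -> 0xcb
vd[2] tail/keep -> 0x69
vd[3] tail/keep -> 0xff
vd[4] tail/keep -> 0x3b
vd[5] tail/keep -> 0x19
vd[6] tail/keep -> 0x58
vd[7] tail/keep -> 0x1f

vd[3] = 255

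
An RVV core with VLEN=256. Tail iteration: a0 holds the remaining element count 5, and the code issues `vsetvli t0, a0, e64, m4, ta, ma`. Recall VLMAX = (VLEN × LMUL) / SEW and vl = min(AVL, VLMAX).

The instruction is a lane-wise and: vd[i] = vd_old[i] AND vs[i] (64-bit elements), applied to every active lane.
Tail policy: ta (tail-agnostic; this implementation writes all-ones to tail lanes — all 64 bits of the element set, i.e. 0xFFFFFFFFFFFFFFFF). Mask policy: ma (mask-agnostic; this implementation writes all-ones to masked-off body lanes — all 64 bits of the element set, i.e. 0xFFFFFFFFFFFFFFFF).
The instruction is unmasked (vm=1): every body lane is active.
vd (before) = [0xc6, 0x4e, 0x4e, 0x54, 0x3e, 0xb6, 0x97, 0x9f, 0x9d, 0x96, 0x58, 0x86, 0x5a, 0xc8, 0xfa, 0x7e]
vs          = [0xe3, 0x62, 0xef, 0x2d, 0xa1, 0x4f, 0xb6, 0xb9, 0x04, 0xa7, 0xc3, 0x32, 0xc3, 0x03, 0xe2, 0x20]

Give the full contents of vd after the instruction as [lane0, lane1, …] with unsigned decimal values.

lanes per group: 256·4/64 = 16
vl ← min(5, 16) = 5
  i=0: and(0xc6,0xe3) → 194
  i=1: and(0x4e,0x62) → 66
  i=2: and(0x4e,0xef) → 78
  i=3: and(0x54,0x2d) → 4
  i=4: and(0x3e,0xa1) → 32
  i=5: tail/ones → 18446744073709551615
  i=6: tail/ones → 18446744073709551615
  i=7: tail/ones → 18446744073709551615
  i=8: tail/ones → 18446744073709551615
  i=9: tail/ones → 18446744073709551615
  i=10: tail/ones → 18446744073709551615
  i=11: tail/ones → 18446744073709551615
  i=12: tail/ones → 18446744073709551615
  i=13: tail/ones → 18446744073709551615
  i=14: tail/ones → 18446744073709551615
  i=15: tail/ones → 18446744073709551615

vd = [194, 66, 78, 4, 32, 18446744073709551615, 18446744073709551615, 18446744073709551615, 18446744073709551615, 18446744073709551615, 18446744073709551615, 18446744073709551615, 18446744073709551615, 18446744073709551615, 18446744073709551615, 18446744073709551615]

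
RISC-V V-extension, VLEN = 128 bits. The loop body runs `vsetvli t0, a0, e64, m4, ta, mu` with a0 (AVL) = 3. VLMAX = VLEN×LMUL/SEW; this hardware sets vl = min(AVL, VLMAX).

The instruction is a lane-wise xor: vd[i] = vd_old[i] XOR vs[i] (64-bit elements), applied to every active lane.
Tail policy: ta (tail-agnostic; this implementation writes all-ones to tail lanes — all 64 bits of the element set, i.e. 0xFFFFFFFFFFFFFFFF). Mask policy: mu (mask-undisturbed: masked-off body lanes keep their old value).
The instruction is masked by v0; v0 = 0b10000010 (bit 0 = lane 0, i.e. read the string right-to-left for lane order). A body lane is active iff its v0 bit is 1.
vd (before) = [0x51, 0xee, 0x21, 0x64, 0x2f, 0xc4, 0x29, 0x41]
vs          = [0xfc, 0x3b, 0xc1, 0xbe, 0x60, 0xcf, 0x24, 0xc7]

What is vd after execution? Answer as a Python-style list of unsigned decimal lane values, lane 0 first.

VLMAX = VLEN×LMUL/SEW = 128×4/64 = 8
vl = min(AVL, VLMAX) = min(3, 8) = 3
  i=0: mask-off/keep → 81
  i=1: xor(0xee,0x3b) → 213
  i=2: mask-off/keep → 33
  i=3: tail/ones → 18446744073709551615
  i=4: tail/ones → 18446744073709551615
  i=5: tail/ones → 18446744073709551615
  i=6: tail/ones → 18446744073709551615
  i=7: tail/ones → 18446744073709551615

vd = [81, 213, 33, 18446744073709551615, 18446744073709551615, 18446744073709551615, 18446744073709551615, 18446744073709551615]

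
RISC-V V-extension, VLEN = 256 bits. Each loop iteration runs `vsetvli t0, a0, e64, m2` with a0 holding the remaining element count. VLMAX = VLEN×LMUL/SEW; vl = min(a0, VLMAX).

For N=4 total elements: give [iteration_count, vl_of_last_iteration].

[iterations, last_vl] = [1, 4]

lanes per group: 256·2/64 = 8
4 elements at 8/iter → 1 passes, remainder 4 on the last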